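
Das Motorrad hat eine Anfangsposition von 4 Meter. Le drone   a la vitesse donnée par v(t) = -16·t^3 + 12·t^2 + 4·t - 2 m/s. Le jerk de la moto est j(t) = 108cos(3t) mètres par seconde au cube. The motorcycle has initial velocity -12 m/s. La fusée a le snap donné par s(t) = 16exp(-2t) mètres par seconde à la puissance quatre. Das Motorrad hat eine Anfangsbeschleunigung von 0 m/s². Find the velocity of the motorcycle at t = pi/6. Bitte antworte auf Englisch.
We must find the antiderivative of our jerk equation j(t) = 108·cos(3·t) 2 times. The integral of jerk is acceleration. Using a(0) = 0, we get a(t) = 36·sin(3·t). Taking ∫a(t)dt and applying v(0) = -12, we find v(t) = -12·cos(3·t). We have velocity v(t) = -12·cos(3·t). Substituting t = pi/6: v(pi/6) = 0.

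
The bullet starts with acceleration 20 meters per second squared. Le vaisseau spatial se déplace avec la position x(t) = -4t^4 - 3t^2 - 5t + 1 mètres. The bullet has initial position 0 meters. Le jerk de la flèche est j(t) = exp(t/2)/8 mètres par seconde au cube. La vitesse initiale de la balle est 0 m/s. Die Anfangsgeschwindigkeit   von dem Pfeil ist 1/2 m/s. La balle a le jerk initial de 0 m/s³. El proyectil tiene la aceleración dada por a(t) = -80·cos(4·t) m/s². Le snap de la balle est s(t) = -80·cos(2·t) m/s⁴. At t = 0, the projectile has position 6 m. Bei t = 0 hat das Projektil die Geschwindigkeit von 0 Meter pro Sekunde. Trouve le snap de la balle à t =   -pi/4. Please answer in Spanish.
Usando s(t) = -80·cos(2·t) y sustituyendo t = -pi/4, encontramos s = 0.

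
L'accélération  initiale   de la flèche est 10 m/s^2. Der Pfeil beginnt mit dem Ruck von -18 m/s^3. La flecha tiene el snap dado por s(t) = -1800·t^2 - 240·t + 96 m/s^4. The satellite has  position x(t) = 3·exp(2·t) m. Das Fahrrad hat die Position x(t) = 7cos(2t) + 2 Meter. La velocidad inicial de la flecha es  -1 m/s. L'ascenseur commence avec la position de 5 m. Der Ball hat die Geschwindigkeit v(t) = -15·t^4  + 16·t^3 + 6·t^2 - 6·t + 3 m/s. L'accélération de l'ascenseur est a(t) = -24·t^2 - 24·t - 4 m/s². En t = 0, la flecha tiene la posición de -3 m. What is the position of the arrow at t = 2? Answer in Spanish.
Para resolver esto, necesitamos tomar 4 antiderivadas de nuestra ecuación del snap s(t) = -1800·t^2 - 240·t + 96. La integral del snap, con j(0) = -18, da la sacudida: j(t) = -600·t^3 - 120·t^2 + 96·t - 18. La antiderivada de la sacudida es la aceleración. Usando a(0) = 10, obtenemos a(t) = -150·t^4 - 40·t^3 + 48·t^2 - 18·t + 10. Tomando ∫a(t)dt y aplicando v(0) = -1, encontramos v(t) = -30·t^5 - 10·t^4 + 16·t^3 - 9·t^2 + 10·t - 1. Integrando la velocidad y usando la condición inicial x(0) = -3, obtenemos x(t) = -5·t^6 - 2·t^5 + 4·t^4 - 3·t^3 + 5·t^2 - t - 3. De la ecuación de la posición x(t) = -5·t^6 - 2·t^5 + 4·t^4 - 3·t^3 + 5·t^2 - t - 3, sustituimos t = 2 para obtener x = -329.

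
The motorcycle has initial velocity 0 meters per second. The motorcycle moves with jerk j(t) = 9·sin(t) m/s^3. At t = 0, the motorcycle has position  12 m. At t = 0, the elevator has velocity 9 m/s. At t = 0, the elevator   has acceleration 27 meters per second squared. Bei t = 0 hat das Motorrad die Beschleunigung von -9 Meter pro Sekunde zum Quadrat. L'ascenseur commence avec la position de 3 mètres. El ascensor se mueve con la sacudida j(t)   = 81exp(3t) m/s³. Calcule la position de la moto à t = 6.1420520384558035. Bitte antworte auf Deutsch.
Ausgehend von dem Ruck j(t) = 9·sin(t), nehmen wir 3 Stammfunktionen. Mit ∫j(t)dt und Anwendung von a(0) = -9, finden wir a(t) = -9·cos(t). Die Stammfunktion von der Beschleunigung, mit v(0) = 0, ergibt die Geschwindigkeit: v(t) = -9·sin(t). Durch Integration von der Geschwindigkeit und Verwendung der Anfangsbedingung x(0) = 12, erhalten wir x(t) = 9·cos(t) + 3. Wir haben die Position x(t) = 9·cos(t) + 3. Durch Einsetzen von t = 6.1420520384558035: x(6.1420520384558035) = 11.9105149847961.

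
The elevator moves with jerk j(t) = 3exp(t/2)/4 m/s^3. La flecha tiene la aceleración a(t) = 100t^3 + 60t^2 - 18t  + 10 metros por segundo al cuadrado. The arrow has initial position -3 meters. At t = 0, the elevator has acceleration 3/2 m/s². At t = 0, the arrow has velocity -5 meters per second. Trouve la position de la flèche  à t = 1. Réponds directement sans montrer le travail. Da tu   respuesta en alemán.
Bei t = 1, x = 4.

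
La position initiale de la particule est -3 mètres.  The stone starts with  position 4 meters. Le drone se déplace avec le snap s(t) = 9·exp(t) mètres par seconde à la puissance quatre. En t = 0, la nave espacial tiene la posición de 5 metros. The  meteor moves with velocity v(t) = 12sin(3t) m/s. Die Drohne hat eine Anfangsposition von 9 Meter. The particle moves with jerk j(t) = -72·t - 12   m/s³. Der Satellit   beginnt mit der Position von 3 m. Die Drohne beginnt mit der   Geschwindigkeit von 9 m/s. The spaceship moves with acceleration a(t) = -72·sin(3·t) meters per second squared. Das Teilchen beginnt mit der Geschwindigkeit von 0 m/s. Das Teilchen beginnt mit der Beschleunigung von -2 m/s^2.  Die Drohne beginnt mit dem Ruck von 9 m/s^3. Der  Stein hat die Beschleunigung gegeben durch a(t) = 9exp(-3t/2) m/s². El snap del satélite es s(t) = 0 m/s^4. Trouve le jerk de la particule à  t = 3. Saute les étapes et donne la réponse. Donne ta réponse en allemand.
Die Antwort ist -228.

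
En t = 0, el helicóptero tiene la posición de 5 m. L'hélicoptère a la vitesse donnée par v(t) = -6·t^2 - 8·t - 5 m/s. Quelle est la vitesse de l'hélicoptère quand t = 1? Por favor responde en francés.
En utilisant v(t) = -6·t^2 - 8·t - 5 et en substituant t = 1, nous trouvons v = -19.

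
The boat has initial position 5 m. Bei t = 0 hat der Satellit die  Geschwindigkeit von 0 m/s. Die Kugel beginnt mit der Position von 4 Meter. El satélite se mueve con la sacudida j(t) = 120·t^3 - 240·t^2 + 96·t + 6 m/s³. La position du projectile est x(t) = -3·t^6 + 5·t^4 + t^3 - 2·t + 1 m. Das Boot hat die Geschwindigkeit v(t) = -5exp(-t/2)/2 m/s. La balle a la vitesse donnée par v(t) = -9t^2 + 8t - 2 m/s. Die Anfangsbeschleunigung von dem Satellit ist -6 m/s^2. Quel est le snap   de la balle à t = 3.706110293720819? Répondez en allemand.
Ausgehend von der Geschwindigkeit v(t) = -9·t^2 + 8·t - 2, nehmen wir 3 Ableitungen. Die Ableitung von der Geschwindigkeit ergibt die Beschleunigung: a(t) = 8 - 18·t. Durch Ableiten von der Beschleunigung erhalten wir den Ruck: j(t) = -18. Die Ableitung von dem Ruck ergibt den Snap: s(t) = 0. Aus der Gleichung für den Snap s(t) = 0, setzen wir t = 3.706110293720819 ein und erhalten s = 0.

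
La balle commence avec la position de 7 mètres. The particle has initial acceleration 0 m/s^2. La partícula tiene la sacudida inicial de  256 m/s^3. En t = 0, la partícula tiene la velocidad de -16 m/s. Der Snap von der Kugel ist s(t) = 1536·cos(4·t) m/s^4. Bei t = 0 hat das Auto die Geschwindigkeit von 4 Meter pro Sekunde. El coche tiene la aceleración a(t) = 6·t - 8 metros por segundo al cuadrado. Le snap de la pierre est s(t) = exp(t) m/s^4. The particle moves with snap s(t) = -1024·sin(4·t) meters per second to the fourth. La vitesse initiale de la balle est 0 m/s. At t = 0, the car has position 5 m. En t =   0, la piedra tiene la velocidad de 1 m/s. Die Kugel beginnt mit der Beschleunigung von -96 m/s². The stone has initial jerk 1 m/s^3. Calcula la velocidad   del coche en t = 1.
Para resolver esto, necesitamos tomar 1 integral de nuestra ecuación de la aceleración a(t) = 6·t - 8. La integral de la aceleración es la velocidad. Usando v(0) = 4, obtenemos v(t) = 3·t^2 - 8·t + 4. Tenemos la velocidad v(t) = 3·t^2 - 8·t + 4. Sustituyendo t = 1: v(1) = -1.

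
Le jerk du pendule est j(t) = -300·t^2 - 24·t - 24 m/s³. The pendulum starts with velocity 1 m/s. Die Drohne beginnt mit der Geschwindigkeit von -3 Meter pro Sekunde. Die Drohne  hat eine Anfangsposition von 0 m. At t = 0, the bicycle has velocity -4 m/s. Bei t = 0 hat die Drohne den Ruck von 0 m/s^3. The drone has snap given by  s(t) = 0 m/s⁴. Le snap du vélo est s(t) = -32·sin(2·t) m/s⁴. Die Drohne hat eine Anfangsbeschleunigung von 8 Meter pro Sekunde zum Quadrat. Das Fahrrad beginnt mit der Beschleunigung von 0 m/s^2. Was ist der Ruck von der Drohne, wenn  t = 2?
Wir müssen unsere Gleichung für den Snap s(t) = 0 1-mal integrieren. Mit ∫s(t)dt und Anwendung von j(0) = 0, finden wir j(t) = 0. Wir haben den Ruck j(t) = 0. Durch Einsetzen von t = 2: j(2) = 0.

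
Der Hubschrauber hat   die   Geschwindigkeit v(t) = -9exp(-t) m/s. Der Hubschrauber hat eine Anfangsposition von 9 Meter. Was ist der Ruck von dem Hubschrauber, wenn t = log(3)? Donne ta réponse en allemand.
Wir müssen unsere Gleichung für die Geschwindigkeit v(t) = -9·exp(-t) 2-mal ableiten. Mit d/dt von v(t) finden wir a(t) = 9·exp(-t). Mit d/dt von a(t) finden wir j(t) = -9·exp(-t). Wir haben den Ruck j(t) = -9·exp(-t). Durch Einsetzen von t = log(3): j(log(3)) = -3.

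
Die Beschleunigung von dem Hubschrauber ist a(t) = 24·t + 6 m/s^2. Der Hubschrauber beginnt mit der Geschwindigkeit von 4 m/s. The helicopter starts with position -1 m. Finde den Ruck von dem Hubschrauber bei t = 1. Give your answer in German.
Ausgehend von der Beschleunigung a(t) = 24·t + 6, nehmen wir 1 Ableitung. Die Ableitung von der Beschleunigung ergibt den Ruck: j(t) = 24. Wir haben den Ruck j(t) = 24. Durch Einsetzen von t = 1: j(1) = 24.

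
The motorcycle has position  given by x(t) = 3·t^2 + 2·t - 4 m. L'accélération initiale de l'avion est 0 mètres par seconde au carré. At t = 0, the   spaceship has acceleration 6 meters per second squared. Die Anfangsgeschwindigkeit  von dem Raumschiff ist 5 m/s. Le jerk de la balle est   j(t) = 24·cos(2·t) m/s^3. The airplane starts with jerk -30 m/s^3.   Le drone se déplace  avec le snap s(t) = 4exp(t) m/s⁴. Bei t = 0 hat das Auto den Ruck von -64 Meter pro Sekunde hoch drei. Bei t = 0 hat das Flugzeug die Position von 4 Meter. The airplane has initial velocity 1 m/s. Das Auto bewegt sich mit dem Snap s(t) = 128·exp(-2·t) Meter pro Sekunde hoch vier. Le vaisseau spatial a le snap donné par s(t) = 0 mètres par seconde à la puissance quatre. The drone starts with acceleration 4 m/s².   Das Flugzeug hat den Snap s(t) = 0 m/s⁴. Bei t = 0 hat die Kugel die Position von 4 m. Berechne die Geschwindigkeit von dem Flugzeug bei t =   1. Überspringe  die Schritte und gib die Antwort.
Die Antwort ist -14.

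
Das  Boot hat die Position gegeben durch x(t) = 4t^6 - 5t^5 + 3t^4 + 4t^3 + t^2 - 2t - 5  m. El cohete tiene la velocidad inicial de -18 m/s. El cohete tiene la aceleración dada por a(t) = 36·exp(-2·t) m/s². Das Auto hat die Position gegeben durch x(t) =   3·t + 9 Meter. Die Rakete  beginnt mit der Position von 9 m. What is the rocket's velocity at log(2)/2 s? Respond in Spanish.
Necesitamos integrar nuestra ecuación de la aceleración a(t) = 36·exp(-2·t) 1 vez. Tomando ∫a(t)dt y aplicando v(0) = -18, encontramos v(t) = -18·exp(-2·t). Tenemos la velocidad v(t) = -18·exp(-2·t). Sustituyendo t = log(2)/2: v(log(2)/2) = -9.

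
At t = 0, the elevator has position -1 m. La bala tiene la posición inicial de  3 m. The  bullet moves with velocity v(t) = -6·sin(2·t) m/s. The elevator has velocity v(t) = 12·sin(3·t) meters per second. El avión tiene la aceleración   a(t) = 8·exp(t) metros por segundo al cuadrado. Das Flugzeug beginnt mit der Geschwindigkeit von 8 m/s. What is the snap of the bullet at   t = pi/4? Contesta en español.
Partiendo de la velocidad v(t) = -6·sin(2·t), tomamos 3 derivadas. Derivando la velocidad, obtenemos la aceleración: a(t) = -12·cos(2·t). La derivada de la aceleración da la sacudida: j(t) = 24·sin(2·t). La derivada de la sacudida da el snap: s(t) = 48·cos(2·t). Usando s(t) = 48·cos(2·t) y sustituyendo t = pi/4, encontramos s = 0.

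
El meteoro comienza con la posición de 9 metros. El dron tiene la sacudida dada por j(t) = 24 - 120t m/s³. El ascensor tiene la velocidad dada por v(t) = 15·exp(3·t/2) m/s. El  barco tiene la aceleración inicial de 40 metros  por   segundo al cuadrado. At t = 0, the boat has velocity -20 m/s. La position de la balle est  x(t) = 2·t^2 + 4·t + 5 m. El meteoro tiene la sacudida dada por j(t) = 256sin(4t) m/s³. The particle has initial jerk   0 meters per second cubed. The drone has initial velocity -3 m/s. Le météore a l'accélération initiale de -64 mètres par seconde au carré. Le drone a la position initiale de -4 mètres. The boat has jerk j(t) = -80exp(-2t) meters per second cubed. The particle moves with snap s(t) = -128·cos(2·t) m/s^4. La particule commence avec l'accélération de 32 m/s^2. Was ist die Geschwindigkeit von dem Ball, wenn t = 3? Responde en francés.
Nous devons dériver notre équation de la position x(t) = 2·t^2 + 4·t + 5 1 fois. La dérivée de la position donne la vitesse: v(t) = 4·t + 4. En utilisant v(t) = 4·t + 4 et en substituant t = 3, nous trouvons v = 16.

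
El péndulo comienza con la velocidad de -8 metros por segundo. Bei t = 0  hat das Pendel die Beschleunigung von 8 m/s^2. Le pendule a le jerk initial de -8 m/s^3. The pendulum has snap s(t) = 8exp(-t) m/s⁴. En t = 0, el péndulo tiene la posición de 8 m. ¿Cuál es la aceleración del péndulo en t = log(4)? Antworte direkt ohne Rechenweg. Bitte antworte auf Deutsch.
Bei t = log(4), a = 2.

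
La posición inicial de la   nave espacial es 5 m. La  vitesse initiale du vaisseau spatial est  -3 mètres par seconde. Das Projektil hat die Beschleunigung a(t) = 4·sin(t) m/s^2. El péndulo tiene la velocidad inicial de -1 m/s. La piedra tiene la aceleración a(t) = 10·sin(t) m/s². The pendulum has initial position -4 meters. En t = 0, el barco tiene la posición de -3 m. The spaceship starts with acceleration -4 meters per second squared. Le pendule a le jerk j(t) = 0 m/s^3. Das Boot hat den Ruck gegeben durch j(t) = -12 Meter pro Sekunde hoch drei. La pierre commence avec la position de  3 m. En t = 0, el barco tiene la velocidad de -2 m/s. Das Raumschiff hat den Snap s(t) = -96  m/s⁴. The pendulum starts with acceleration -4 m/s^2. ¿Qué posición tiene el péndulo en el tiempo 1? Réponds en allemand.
Ausgehend von dem Ruck j(t) = 0, nehmen wir 3 Stammfunktionen. Das Integral von dem Ruck, mit a(0) = -4, ergibt die Beschleunigung: a(t) = -4. Das Integral von der Beschleunigung, mit v(0) = -1, ergibt die Geschwindigkeit: v(t) = -4·t - 1. Durch Integration von der Geschwindigkeit und Verwendung der Anfangsbedingung x(0) = -4, erhalten wir x(t) = -2·t^2 - t - 4. Aus der Gleichung für die Position x(t) = -2·t^2 - t - 4, setzen wir t = 1 ein und erhalten x = -7.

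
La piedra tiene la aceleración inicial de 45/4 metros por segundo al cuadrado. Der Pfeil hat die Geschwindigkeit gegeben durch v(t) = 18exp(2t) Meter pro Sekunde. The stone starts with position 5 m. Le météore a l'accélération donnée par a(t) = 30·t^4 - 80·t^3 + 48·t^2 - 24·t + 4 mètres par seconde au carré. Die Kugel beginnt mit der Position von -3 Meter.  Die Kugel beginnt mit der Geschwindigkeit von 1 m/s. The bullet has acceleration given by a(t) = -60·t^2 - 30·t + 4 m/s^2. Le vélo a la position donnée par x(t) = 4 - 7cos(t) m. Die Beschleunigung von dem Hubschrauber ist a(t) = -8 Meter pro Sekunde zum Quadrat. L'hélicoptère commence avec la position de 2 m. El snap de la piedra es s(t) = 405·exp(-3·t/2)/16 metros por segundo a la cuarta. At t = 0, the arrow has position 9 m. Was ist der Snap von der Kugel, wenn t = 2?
Um dies zu lösen, müssen wir 2 Ableitungen unserer Gleichung für die Beschleunigung a(t) = -60·t^2 - 30·t + 4 nehmen. Durch Ableiten von der Beschleunigung erhalten wir den Ruck: j(t) = -120·t - 30. Durch Ableiten von dem Ruck erhalten wir den Snap: s(t) = -120. Wir haben den Snap s(t) = -120. Durch Einsetzen von t = 2: s(2) = -120.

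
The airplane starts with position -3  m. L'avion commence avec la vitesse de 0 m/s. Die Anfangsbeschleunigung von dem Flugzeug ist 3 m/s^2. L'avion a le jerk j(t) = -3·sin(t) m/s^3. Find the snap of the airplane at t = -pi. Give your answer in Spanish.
Partiendo de la sacudida j(t) = -3·sin(t), tomamos 1 derivada. Derivando la sacudida, obtenemos el snap: s(t) = -3·cos(t). Tenemos el snap s(t) = -3·cos(t). Sustituyendo t = -pi: s(-pi) = 3.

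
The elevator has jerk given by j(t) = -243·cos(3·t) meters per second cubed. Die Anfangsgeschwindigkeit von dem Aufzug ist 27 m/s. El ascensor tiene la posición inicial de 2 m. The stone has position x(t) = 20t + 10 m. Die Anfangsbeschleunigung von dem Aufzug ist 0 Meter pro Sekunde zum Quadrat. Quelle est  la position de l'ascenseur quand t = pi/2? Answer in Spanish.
Necesitamos integrar nuestra ecuación de la sacudida j(t) = -243·cos(3·t) 3 veces. Tomando ∫j(t)dt y aplicando a(0) = 0, encontramos a(t) = -81·sin(3·t). La antiderivada de la aceleración, con v(0) = 27, da la velocidad: v(t) = 27·cos(3·t). Tomando ∫v(t)dt y aplicando x(0) = 2, encontramos x(t) = 9·sin(3·t) + 2. Usando x(t) = 9·sin(3·t) + 2 y sustituyendo t = pi/2, encontramos x = -7.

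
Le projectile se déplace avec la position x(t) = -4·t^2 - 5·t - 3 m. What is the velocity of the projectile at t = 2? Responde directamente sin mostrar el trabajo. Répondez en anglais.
The velocity at t = 2 is v = -21.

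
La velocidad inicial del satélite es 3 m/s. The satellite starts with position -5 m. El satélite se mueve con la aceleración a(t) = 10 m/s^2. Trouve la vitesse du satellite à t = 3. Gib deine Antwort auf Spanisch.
Para resolver esto, necesitamos tomar 1 integral de nuestra ecuación de la aceleración a(t) = 10. La antiderivada de la aceleración es la velocidad. Usando v(0) = 3, obtenemos v(t) = 10·t + 3. Tenemos la velocidad v(t) = 10·t + 3. Sustituyendo t = 3: v(3) = 33.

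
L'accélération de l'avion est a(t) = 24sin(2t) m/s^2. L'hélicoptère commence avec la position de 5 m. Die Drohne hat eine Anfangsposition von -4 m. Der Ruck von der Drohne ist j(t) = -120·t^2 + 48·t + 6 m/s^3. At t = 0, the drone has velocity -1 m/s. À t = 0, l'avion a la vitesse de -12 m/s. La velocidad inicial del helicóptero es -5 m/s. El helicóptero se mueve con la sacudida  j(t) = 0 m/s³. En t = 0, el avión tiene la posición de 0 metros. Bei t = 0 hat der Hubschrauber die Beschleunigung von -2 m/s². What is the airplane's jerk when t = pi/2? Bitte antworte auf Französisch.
Pour résoudre ceci, nous devons prendre 1 dérivée de notre équation de l'accélération a(t) = 24·sin(2·t). La dérivée de l'accélération donne le jerk: j(t) = 48·cos(2·t). En utilisant j(t) = 48·cos(2·t) et en substituant t = pi/2, nous trouvons j = -48.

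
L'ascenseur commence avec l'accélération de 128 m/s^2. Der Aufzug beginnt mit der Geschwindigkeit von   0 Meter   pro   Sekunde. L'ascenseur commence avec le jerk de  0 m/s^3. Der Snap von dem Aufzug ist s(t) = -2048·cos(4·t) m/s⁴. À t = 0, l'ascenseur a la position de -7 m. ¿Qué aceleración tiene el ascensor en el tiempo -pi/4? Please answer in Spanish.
Partiendo del snap s(t) = -2048·cos(4·t), tomamos 2 antiderivadas. La antiderivada del snap, con j(0) = 0, da la sacudida: j(t) = -512·sin(4·t). Tomando ∫j(t)dt y aplicando a(0) = 128, encontramos a(t) = 128·cos(4·t). Tenemos la aceleración a(t) = 128·cos(4·t). Sustituyendo t = -pi/4: a(-pi/4) = -128.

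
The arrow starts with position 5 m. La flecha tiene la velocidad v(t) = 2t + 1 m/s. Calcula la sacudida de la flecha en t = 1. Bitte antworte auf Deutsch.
Um dies zu lösen, müssen wir 2 Ableitungen unserer Gleichung für die Geschwindigkeit v(t) = 2·t + 1 nehmen. Die Ableitung von der Geschwindigkeit ergibt die Beschleunigung: a(t) = 2. Mit d/dt von a(t) finden wir j(t) = 0. Aus der Gleichung für den Ruck j(t) = 0, setzen wir t = 1 ein und erhalten j = 0.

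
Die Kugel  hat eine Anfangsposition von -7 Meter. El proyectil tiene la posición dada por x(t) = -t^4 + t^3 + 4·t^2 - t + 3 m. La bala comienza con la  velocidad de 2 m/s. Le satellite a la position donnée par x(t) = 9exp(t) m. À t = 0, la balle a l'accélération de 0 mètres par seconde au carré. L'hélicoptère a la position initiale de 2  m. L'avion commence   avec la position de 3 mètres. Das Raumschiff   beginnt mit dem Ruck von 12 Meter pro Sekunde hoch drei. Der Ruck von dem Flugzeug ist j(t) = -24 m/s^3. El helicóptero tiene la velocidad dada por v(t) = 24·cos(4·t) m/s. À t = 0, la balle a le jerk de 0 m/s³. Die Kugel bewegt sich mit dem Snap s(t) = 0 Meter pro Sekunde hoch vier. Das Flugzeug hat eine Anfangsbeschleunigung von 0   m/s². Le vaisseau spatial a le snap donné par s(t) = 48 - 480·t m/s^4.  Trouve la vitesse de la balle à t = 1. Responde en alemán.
Um dies zu lösen, müssen wir 3 Integrale unserer Gleichung für den Snap s(t) = 0 finden. Das Integral von dem Snap, mit j(0) = 0, ergibt den Ruck: j(t) = 0. Die Stammfunktion von dem Ruck, mit a(0) = 0, ergibt die Beschleunigung: a(t) = 0. Die Stammfunktion von der Beschleunigung ist die Geschwindigkeit. Mit v(0) = 2 erhalten wir v(t) = 2. Mit v(t) = 2 und Einsetzen von t = 1, finden wir v = 2.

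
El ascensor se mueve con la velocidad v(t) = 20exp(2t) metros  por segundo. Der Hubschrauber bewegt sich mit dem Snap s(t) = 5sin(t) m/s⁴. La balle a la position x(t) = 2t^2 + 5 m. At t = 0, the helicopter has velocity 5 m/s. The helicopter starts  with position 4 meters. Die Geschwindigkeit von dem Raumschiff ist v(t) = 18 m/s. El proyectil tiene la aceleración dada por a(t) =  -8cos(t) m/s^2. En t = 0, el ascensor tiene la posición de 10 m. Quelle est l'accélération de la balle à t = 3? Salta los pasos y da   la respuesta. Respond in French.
La réponse est 4.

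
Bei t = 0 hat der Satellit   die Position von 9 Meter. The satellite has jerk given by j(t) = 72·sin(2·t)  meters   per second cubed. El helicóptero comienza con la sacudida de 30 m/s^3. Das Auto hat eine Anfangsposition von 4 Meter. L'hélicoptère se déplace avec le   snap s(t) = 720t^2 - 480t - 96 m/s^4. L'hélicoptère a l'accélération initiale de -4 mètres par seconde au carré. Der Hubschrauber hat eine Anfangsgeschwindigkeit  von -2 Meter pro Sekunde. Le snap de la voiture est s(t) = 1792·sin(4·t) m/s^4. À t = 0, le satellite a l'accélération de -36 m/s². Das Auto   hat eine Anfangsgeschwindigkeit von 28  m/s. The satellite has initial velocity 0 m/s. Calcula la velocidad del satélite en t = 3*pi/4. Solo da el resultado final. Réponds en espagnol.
v(3*pi/4) = 18.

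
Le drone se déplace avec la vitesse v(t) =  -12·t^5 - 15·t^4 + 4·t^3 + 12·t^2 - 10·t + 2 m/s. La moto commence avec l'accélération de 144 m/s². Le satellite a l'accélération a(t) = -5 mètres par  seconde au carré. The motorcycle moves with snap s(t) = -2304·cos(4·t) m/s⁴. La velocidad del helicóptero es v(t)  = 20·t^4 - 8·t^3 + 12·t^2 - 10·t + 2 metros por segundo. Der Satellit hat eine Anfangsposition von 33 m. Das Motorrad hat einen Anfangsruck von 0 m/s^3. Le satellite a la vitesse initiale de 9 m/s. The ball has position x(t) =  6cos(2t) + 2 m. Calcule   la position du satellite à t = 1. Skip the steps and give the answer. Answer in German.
Die Antwort ist 79/2.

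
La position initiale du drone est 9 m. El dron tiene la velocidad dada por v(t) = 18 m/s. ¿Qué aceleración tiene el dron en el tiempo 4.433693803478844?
Para resolver esto, necesitamos tomar 1 derivada de nuestra ecuación de la velocidad v(t) = 18. La derivada de la velocidad da la aceleración: a(t) = 0. De la ecuación de la aceleración a(t) = 0, sustituimos t = 4.433693803478844 para obtener a = 0.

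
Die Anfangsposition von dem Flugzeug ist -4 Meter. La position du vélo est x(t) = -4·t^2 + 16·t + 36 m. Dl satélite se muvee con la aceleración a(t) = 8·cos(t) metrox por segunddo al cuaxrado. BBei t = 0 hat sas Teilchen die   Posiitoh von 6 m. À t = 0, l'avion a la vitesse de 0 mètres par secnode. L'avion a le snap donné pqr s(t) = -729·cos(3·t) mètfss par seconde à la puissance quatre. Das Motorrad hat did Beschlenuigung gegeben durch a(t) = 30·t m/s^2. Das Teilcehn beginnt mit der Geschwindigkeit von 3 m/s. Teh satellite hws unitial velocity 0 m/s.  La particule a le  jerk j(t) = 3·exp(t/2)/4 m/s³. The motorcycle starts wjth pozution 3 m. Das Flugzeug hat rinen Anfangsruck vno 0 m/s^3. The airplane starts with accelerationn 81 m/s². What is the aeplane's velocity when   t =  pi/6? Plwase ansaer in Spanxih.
Necesitamos integrar nuestra ecuación del snap s(t) = -729·cos(3·t) 3 veces. Tomando ∫s(t)dt y aplicando j(0) = 0, encontramos j(t) = -243·sin(3·t). La antiderivada de la sacudida, con a(0) = 81, da la aceleración: a(t) = 81·cos(3·t). Integrando la aceleración y usando la condición inicial v(0) = 0, obtenemos v(t) = 27·sin(3·t). De la ecuación de la velocidad v(t) = 27·sin(3·t), sustituimos t = pi/6 para obtener v = 27.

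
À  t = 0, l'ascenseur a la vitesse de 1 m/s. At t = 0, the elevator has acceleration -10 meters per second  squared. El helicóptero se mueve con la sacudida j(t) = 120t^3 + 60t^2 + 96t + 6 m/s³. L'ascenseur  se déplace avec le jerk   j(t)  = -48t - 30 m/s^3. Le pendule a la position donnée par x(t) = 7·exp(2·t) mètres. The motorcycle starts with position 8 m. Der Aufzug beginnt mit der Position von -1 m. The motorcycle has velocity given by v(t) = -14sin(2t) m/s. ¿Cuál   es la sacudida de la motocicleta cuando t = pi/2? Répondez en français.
Nous devons dériver notre équation de la vitesse v(t) = -14·sin(2·t) 2 fois. En prenant d/dt de v(t), nous trouvons a(t) = -28·cos(2·t). En dérivant l'accélération, nous obtenons le jerk: j(t) = 56·sin(2·t). De l'équation du jerk j(t) = 56·sin(2·t), nous substituons t = pi/2 pour obtenir j = 0.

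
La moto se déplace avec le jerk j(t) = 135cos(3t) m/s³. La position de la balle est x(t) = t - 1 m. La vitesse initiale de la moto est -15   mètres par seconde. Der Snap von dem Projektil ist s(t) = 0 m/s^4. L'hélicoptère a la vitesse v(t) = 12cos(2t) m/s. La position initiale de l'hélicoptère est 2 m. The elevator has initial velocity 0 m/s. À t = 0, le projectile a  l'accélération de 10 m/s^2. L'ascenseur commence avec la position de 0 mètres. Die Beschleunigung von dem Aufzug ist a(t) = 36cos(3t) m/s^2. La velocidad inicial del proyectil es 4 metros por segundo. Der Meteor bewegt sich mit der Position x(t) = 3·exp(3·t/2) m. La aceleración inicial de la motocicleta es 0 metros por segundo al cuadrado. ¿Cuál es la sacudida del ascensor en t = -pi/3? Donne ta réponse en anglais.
Starting from acceleration a(t) = 36·cos(3·t), we take 1 derivative. Taking d/dt of a(t), we find j(t) = -108·sin(3·t). Using j(t) = -108·sin(3·t) and substituting t = -pi/3, we find j = 0.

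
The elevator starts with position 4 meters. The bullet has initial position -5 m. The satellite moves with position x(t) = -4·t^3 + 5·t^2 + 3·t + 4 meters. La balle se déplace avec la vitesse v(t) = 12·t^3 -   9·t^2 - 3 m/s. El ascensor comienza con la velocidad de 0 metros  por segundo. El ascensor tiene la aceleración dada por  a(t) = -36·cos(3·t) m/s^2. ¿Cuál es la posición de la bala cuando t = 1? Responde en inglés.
We need to integrate our velocity equation v(t) = 12·t^3 - 9·t^2 - 3 1 time. Finding the antiderivative of v(t) and using x(0) = -5: x(t) = 3·t^4 - 3·t^3 - 3·t - 5. We have position x(t) = 3·t^4 - 3·t^3 - 3·t - 5. Substituting t = 1: x(1) = -8.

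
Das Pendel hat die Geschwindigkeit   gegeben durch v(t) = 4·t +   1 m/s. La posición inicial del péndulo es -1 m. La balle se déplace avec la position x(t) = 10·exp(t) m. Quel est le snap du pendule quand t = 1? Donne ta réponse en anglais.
To solve this, we need to take 3 derivatives of our velocity equation v(t) = 4·t + 1. Taking d/dt of v(t), we find a(t) = 4. Taking d/dt of a(t), we find j(t) = 0. Differentiating jerk, we get snap: s(t) = 0. We have snap s(t) = 0. Substituting t = 1: s(1) = 0.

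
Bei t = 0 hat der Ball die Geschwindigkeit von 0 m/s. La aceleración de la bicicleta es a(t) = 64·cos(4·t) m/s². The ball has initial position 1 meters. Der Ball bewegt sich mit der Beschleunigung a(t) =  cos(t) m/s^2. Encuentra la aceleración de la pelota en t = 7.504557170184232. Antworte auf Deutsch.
Aus der Gleichung für die Beschleunigung a(t) = cos(t), setzen wir t = 7.504557170184232 ein und erhalten a = 0.342357107683541.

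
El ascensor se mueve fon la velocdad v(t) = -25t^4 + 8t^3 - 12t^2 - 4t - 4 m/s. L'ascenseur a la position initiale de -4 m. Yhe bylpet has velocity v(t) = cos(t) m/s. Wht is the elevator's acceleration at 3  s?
Starting from velocity v(t) = -25·t^4 + 8·t^3 - 12·t^2 - 4·t - 4, we take 1 derivative. The derivative of velocity gives acceleration: a(t) = -100·t^3 + 24·t^2 - 24·t - 4. We have acceleration a(t) = -100·t^3 + 24·t^2 - 24·t - 4. Substituting t = 3: a(3) = -2560.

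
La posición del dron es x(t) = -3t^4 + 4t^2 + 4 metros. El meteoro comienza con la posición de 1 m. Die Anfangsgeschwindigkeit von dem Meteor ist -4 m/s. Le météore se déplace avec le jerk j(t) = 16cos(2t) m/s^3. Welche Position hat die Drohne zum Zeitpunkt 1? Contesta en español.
Tenemos la posición x(t) = -3·t^4 + 4·t^2 + 4. Sustituyendo t = 1: x(1) = 5.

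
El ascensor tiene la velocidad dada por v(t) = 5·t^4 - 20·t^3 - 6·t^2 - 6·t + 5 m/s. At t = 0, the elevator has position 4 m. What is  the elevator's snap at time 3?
Starting from velocity v(t) = 5·t^4 - 20·t^3 - 6·t^2 - 6·t + 5, we take 3 derivatives. Taking d/dt of v(t), we find a(t) = 20·t^3 - 60·t^2 - 12·t - 6. Differentiating acceleration, we get jerk: j(t) = 60·t^2 - 120·t - 12. The derivative of jerk gives snap: s(t) = 120·t - 120. We have snap s(t) = 120·t - 120. Substituting t = 3: s(3) = 240.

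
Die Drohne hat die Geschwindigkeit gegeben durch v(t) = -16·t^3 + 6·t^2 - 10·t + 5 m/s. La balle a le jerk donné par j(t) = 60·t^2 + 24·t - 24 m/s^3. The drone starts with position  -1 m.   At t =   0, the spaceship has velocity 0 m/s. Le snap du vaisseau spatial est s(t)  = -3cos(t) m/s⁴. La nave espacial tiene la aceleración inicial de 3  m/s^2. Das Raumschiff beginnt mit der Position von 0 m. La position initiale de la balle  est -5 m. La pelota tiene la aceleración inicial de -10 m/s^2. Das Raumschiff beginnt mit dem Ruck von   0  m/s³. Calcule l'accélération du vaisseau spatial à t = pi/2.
Nous devons trouver la primitive de notre équation du snap s(t) = -3·cos(t) 2 fois. L'intégrale du snap, avec j(0) = 0, donne le jerk: j(t) = -3·sin(t). En intégrant le jerk et en utilisant la condition initiale a(0) = 3, nous obtenons a(t) = 3·cos(t). Nous avons l'accélération a(t) = 3·cos(t). En substituant t = pi/2: a(pi/2) = 0.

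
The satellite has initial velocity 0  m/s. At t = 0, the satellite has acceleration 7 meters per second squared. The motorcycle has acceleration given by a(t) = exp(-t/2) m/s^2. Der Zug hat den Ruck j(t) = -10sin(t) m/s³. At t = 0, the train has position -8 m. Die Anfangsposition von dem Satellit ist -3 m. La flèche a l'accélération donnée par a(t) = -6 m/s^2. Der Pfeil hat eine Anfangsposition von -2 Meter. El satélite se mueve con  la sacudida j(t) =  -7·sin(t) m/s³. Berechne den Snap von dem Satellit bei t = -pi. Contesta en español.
Partiendo de la sacudida j(t) = -7·sin(t), tomamos 1 derivada. Tomando d/dt de j(t), encontramos s(t) = -7·cos(t). De la ecuación del snap s(t) = -7·cos(t), sustituimos t = -pi para obtener s = 7.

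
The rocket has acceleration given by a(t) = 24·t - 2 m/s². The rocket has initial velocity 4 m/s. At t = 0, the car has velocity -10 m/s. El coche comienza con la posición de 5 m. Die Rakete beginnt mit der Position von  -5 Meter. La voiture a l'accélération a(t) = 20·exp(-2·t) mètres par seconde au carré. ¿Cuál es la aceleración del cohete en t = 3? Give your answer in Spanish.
De la ecuación de la aceleración a(t) = 24·t - 2, sustituimos t = 3 para obtener a = 70.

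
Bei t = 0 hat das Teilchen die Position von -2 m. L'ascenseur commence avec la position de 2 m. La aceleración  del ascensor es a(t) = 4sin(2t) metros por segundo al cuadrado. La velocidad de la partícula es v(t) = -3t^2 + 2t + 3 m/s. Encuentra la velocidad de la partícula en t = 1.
Tenemos la velocidad v(t) = -3·t^2 + 2·t + 3. Sustituyendo t = 1: v(1) = 2.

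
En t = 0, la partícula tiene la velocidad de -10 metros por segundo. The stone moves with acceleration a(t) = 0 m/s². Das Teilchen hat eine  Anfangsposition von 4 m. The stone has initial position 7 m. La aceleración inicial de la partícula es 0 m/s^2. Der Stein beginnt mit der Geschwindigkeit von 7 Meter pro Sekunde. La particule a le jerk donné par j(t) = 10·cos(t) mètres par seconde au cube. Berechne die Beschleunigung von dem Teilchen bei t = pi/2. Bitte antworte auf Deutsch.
Ausgehend von dem Ruck j(t) = 10·cos(t), nehmen wir 1 Stammfunktion. Das Integral von dem Ruck, mit a(0) = 0, ergibt die Beschleunigung: a(t) = 10·sin(t). Wir haben die Beschleunigung a(t) = 10·sin(t). Durch Einsetzen von t = pi/2: a(pi/2) = 10.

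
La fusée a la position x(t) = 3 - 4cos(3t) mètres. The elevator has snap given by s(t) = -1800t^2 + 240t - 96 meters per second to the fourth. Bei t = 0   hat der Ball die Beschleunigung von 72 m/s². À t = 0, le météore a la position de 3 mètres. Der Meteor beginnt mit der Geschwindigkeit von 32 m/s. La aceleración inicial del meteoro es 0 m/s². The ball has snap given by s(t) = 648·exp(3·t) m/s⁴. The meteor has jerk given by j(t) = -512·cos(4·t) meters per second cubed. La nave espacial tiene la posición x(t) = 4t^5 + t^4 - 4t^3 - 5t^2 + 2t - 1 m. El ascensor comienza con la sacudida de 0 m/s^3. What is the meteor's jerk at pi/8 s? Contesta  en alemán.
Mit j(t) = -512·cos(4·t) und Einsetzen von t = pi/8, finden wir j = 0.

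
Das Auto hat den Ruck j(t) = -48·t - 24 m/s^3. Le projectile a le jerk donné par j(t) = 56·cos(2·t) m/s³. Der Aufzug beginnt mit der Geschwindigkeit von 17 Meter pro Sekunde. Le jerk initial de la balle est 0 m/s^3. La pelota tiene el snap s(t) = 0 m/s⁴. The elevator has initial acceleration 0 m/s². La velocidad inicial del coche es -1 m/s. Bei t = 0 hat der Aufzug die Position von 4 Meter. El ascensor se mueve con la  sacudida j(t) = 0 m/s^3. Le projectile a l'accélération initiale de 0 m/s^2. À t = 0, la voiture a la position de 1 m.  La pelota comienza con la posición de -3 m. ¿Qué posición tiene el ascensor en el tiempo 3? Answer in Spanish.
Debemos encontrar la antiderivada de nuestra ecuación de la sacudida j(t) = 0 3 veces. Integrando la sacudida y usando la condición inicial a(0) = 0, obtenemos a(t) = 0. La integral de la aceleración, con v(0) = 17, da la velocidad: v(t) = 17. La integral de la velocidad, con x(0) = 4, da la posición: x(t) = 17·t + 4. Tenemos la posición x(t) = 17·t + 4. Sustituyendo t = 3: x(3) = 55.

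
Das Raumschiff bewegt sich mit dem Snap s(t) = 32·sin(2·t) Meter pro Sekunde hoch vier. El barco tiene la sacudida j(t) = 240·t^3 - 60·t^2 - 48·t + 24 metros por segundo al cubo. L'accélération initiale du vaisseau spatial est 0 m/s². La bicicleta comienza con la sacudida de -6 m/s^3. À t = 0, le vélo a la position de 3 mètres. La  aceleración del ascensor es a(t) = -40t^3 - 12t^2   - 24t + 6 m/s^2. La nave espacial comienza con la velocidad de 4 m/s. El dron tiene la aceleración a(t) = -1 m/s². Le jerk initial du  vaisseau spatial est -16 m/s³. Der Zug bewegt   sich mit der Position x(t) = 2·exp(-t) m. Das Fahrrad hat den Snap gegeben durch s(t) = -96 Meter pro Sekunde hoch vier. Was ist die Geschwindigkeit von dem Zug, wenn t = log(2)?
Wir müssen unsere Gleichung für die Position x(t) = 2·exp(-t) 1-mal ableiten. Durch Ableiten von der Position erhalten wir die Geschwindigkeit: v(t) = -2·exp(-t). Mit v(t) = -2·exp(-t) und Einsetzen von t = log(2), finden wir v = -1.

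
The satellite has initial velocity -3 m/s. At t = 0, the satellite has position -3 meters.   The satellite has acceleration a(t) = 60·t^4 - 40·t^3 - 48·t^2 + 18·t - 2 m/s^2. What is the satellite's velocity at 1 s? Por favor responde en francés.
Nous devons intégrer notre équation de l'accélération a(t) = 60·t^4 - 40·t^3 - 48·t^2 + 18·t - 2 1 fois. En prenant ∫a(t)dt et en appliquant v(0) = -3, nous trouvons v(t) = 12·t^5 - 10·t^4 - 16·t^3 + 9·t^2 - 2·t - 3. De l'équation de la vitesse v(t) = 12·t^5 - 10·t^4 - 16·t^3 + 9·t^2 - 2·t - 3, nous substituons t = 1 pour obtenir v = -10.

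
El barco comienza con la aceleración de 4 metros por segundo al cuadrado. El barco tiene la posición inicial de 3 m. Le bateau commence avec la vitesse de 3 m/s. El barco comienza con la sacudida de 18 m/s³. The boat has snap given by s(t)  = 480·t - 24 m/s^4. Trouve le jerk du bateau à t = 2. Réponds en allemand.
Ausgehend von dem Snap s(t) = 480·t - 24, nehmen wir 1 Stammfunktion. Mit ∫s(t)dt und Anwendung von j(0) = 18, finden wir j(t) = 240·t^2 - 24·t + 18. Aus der Gleichung für den Ruck j(t) = 240·t^2 - 24·t + 18, setzen wir t = 2 ein und erhalten j = 930.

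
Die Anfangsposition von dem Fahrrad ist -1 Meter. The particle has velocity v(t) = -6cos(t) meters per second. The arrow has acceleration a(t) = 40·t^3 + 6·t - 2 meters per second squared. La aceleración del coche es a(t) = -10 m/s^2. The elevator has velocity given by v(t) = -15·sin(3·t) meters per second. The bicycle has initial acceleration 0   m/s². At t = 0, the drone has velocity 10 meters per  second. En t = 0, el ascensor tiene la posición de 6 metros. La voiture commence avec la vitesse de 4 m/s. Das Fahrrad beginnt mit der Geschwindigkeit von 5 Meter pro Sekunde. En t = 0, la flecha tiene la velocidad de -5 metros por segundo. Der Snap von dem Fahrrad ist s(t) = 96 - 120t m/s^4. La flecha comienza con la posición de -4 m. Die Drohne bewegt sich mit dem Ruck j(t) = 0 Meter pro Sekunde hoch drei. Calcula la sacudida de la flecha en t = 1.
Partiendo de la aceleración a(t) = 40·t^3 + 6·t - 2, tomamos 1 derivada. Derivando la aceleración, obtenemos la sacudida: j(t) = 120·t^2 + 6. Usando j(t) = 120·t^2 + 6 y sustituyendo t = 1, encontramos j = 126.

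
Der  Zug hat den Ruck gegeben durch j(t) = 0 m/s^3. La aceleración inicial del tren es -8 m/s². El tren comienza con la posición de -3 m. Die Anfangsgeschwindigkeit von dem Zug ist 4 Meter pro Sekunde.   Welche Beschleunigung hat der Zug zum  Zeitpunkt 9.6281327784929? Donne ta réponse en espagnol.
Debemos encontrar la antiderivada de nuestra ecuación de la sacudida j(t) = 0 1 vez. Integrando la sacudida y usando la condición inicial a(0) = -8, obtenemos a(t) = -8. De la ecuación de la aceleración a(t) = -8, sustituimos t = 9.6281327784929 para obtener a = -8.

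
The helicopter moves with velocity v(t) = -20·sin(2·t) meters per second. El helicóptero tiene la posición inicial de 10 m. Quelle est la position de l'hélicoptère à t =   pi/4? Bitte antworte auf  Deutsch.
Um dies zu lösen, müssen wir 1 Stammfunktion unserer Gleichung für die Geschwindigkeit v(t) = -20·sin(2·t) finden. Mit ∫v(t)dt und Anwendung von x(0) = 10, finden wir x(t) = 10·cos(2·t). Aus der Gleichung für die Position x(t) = 10·cos(2·t), setzen wir t = pi/4 ein und erhalten x = 0.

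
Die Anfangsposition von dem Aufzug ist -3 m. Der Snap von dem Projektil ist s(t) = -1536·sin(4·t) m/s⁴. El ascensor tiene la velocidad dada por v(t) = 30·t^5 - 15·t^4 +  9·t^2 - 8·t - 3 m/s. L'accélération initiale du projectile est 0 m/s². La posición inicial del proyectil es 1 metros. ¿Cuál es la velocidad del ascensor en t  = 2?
Tenemos la velocidad v(t) = 30·t^5 - 15·t^4 + 9·t^2 - 8·t - 3. Sustituyendo t = 2: v(2) = 737.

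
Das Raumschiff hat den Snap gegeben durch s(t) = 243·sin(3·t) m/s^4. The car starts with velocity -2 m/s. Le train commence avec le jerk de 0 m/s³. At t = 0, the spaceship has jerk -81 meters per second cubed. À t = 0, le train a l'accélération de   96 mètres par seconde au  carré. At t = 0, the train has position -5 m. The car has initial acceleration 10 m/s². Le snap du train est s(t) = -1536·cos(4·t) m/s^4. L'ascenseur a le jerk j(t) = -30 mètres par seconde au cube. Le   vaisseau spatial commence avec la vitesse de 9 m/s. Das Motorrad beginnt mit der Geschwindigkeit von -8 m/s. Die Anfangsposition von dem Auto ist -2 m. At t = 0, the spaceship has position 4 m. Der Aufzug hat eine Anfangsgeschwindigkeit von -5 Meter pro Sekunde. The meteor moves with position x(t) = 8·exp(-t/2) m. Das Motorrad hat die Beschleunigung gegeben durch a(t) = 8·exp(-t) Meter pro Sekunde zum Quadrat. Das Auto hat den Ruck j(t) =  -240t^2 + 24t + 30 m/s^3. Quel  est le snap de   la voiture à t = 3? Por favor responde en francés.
En partant du jerk j(t) = -240·t^2 + 24·t + 30, nous prenons 1 dérivée. En dérivant le jerk, nous obtenons le snap: s(t) = 24 - 480·t. Nous avons le snap s(t) = 24 - 480·t. En substituant t = 3: s(3) = -1416.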